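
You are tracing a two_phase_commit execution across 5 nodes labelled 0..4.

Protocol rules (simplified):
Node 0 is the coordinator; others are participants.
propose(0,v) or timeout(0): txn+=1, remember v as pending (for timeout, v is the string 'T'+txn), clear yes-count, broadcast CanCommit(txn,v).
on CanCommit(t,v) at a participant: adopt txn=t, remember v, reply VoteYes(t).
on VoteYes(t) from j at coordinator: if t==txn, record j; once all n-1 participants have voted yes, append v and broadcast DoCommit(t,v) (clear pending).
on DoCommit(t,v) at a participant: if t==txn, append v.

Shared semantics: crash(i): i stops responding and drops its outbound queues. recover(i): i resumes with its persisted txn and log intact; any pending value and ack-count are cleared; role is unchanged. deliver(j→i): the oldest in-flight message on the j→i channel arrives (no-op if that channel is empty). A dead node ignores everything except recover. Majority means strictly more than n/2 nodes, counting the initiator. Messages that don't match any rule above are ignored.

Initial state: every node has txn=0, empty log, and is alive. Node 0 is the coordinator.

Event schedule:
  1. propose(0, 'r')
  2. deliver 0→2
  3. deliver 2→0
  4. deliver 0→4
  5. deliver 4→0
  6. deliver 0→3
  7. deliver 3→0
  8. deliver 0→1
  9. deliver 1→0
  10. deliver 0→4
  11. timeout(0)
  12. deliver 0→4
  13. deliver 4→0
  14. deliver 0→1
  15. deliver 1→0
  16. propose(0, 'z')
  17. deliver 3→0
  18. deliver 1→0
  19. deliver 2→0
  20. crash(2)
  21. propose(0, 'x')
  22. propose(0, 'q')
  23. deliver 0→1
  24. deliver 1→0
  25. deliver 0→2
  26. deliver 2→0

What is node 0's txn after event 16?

1. propose(0,'r'):  <0:coor t1 ->
2. deliver 0→2:  <2:part t1 ->
3. deliver 2→0:  nop
4. deliver 0→4:  <4:part t1 ->
5. deliver 4→0:  nop
6. deliver 0→3:  <3:part t1 ->
7. deliver 3→0:  nop
8. deliver 0→1:  <1:part t1 ->
9. deliver 1→0:  <0:coor t1 r>
10. deliver 0→4:  <4:part t1 r>
11. timeout(0):  <0:coor t2 r>
12. deliver 0→4:  <4:part t2 r>
13. deliver 4→0:  nop
14. deliver 0→1:  <1:part t1 r>
15. deliver 1→0:  nop
16. propose(0,'z'):  <0:coor t3 r>

3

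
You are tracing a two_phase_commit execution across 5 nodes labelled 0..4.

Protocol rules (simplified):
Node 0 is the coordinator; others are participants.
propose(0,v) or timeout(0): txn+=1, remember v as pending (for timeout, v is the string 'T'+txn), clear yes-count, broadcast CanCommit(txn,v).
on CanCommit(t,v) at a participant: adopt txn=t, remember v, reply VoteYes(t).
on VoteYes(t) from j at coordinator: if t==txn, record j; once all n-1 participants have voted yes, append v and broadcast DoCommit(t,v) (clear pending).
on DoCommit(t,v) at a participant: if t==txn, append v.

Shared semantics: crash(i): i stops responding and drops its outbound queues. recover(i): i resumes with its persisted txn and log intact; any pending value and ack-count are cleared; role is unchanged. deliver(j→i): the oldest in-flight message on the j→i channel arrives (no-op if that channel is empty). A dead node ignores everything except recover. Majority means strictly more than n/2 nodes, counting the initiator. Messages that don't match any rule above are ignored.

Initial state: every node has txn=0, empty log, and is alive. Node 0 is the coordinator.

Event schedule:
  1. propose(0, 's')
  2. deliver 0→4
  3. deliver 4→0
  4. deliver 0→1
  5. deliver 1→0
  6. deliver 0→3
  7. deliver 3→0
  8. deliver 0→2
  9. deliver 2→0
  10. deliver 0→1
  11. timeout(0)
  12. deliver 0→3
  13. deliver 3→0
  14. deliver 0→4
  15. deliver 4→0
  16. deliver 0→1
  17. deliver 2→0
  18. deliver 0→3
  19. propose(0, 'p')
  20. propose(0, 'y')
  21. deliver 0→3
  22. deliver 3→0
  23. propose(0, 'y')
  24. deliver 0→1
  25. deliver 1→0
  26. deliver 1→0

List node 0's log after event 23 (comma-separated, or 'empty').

e1 propose(0,'s'): 0[coor,t=1,-]
e2 deliver 0→4: 4[part,t=1,-]
e3 deliver 4→0: ·
e4 deliver 0→1: 1[part,t=1,-]
e5 deliver 1→0: ·
e6 deliver 0→3: 3[part,t=1,-]
e7 deliver 3→0: ·
e8 deliver 0→2: 2[part,t=1,-]
e9 deliver 2→0: 0[coor,t=1,s]
e10 deliver 0→1: 1[part,t=1,s]
e11 timeout(0): 0[coor,t=2,s]
e12 deliver 0→3: 3[part,t=1,s]
e13 deliver 3→0: ·
e14 deliver 0→4: 4[part,t=1,s]
e15 deliver 4→0: ·
e16 deliver 0→1: 1[part,t=2,s]
e17 deliver 2→0: ·
e18 deliver 0→3: 3[part,t=2,s]
e19 propose(0,'p'): 0[coor,t=3,s]
e20 propose(0,'y'): 0[coor,t=4,s]
e21 deliver 0→3: 3[part,t=3,s]
e22 deliver 3→0: ·
e23 propose(0,'y'): 0[coor,t=5,s]

s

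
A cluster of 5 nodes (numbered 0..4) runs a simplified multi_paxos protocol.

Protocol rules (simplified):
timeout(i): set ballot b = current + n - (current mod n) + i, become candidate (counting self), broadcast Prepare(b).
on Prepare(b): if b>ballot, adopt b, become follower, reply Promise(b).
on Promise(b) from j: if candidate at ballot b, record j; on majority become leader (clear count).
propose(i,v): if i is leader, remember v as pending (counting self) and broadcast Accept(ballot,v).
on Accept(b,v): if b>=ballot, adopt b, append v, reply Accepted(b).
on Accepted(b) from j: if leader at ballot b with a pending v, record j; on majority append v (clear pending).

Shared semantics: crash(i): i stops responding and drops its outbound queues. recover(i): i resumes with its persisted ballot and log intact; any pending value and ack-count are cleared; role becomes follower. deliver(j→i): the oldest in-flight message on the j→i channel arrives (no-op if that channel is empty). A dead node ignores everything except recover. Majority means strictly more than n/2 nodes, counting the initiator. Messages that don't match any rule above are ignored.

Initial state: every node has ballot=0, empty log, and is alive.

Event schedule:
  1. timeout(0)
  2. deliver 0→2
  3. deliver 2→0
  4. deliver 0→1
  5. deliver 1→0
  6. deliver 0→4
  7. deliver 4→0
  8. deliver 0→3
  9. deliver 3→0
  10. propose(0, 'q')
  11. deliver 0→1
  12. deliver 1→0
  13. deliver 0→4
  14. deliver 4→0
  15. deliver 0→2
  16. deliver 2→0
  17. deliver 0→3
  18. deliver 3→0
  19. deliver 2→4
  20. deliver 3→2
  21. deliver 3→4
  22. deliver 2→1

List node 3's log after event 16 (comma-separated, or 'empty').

empty

e1 timeout(0): 0[cand,b=5,-]
e2 deliver 0→2: 2[foll,b=5,-]
e3 deliver 2→0: ·
e4 deliver 0→1: 1[foll,b=5,-]
e5 deliver 1→0: 0[lead,b=5,-]
e6 deliver 0→4: 4[foll,b=5,-]
e7 deliver 4→0: ·
e8 deliver 0→3: 3[foll,b=5,-]
e9 deliver 3→0: ·
e10 propose(0,'q'): ·
e11 deliver 0→1: 1[foll,b=5,q]
e12 deliver 1→0: ·
e13 deliver 0→4: 4[foll,b=5,q]
e14 deliver 4→0: 0[lead,b=5,q]
e15 deliver 0→2: 2[foll,b=5,q]
e16 deliver 2→0: ·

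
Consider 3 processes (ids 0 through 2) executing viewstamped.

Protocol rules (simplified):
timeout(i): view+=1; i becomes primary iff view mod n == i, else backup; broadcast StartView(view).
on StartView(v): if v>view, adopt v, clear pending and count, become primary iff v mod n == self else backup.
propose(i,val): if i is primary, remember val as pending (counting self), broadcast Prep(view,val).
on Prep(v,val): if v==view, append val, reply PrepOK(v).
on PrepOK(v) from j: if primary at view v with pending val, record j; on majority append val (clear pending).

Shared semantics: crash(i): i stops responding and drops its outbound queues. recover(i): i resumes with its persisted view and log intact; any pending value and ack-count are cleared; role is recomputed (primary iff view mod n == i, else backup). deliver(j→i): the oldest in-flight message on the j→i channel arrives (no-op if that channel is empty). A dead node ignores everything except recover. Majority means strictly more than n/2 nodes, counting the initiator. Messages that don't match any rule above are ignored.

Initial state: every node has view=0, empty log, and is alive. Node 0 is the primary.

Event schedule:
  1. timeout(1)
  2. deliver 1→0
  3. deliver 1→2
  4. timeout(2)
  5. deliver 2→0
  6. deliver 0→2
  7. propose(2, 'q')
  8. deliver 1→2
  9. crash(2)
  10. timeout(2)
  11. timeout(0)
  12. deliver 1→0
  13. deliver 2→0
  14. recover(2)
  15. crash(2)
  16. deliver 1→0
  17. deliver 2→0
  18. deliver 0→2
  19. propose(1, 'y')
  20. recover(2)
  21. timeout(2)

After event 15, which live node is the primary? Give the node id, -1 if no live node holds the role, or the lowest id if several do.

after 1 — timeout(1): n1:prim/v1/[-]
after 2 — deliver 1→0: n0:back/v1/[-]
after 3 — deliver 1→2: n2:back/v1/[-]
after 4 — timeout(2): n2:prim/v2/[-]
after 5 — deliver 2→0: n0:back/v2/[-]
after 6 — deliver 0→2: ·
after 7 — propose(2,'q'): ·
after 8 — deliver 1→2: ·
after 9 — crash(2): n2:✗prim/v2/[-]
after 10 — timeout(2): ·
after 11 — timeout(0): n0:prim/v3/[-]
after 12 — deliver 1→0: ·
after 13 — deliver 2→0: ·
after 14 — recover(2): n2:prim/v2/[-]
after 15 — crash(2): n2:✗prim/v2/[-]

0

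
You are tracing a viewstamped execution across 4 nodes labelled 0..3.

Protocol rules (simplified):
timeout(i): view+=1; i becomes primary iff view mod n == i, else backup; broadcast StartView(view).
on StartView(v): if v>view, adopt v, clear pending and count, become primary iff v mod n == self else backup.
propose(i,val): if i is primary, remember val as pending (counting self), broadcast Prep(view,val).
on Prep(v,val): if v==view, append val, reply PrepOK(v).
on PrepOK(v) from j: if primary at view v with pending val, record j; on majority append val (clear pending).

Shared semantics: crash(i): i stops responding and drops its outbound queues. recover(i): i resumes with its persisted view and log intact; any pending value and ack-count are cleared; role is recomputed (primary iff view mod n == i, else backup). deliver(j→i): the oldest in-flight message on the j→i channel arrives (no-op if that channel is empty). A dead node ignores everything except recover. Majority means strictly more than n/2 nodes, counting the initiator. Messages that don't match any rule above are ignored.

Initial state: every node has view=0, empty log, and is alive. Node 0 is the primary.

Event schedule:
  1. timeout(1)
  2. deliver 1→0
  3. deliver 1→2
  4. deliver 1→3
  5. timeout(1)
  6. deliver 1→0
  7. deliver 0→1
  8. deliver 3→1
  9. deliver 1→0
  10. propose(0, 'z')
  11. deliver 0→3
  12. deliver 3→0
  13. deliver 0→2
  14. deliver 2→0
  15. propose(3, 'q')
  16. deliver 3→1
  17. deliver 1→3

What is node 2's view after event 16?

1

e1 timeout(1): 1[prim,v=1,-]
e2 deliver 1→0: 0[back,v=1,-]
e3 deliver 1→2: 2[back,v=1,-]
e4 deliver 1→3: 3[back,v=1,-]
e5 timeout(1): 1[back,v=2,-]
e6 deliver 1→0: 0[back,v=2,-]
e7 deliver 0→1: ·
e8 deliver 3→1: ·
e9 deliver 1→0: ·
e10 propose(0,'z'): ·
e11 deliver 0→3: ·
e12 deliver 3→0: ·
e13 deliver 0→2: ·
e14 deliver 2→0: ·
e15 propose(3,'q'): ·
e16 deliver 3→1: ·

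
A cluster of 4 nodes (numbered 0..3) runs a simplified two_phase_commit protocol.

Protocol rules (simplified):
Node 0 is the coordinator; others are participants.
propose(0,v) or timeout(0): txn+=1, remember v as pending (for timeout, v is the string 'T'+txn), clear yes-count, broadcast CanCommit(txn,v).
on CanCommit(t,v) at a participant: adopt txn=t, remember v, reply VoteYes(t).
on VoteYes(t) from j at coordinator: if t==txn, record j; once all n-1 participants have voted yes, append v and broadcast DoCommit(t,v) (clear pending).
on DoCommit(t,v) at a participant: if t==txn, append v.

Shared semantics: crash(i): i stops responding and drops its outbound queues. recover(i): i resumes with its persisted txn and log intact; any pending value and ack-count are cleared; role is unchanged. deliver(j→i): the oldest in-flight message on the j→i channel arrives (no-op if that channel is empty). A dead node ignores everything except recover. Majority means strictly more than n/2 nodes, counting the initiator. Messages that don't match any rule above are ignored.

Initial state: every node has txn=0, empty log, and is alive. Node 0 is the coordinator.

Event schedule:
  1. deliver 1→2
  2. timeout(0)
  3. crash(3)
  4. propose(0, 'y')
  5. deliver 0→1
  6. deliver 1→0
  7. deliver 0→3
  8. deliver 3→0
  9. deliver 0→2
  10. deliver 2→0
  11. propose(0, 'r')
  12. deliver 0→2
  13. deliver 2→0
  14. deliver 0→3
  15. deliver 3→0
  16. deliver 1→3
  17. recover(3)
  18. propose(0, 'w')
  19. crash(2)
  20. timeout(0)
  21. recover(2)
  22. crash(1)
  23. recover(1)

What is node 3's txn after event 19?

0

[1] deliver 1→2 → ∅
[2] timeout(0) → N0(coor t1 [-])
[3] crash(3) → N3(✗part t0 [-])
[4] propose(0,'y') → N0(coor t2 [-])
[5] deliver 0→1 → N1(part t1 [-])
[6] deliver 1→0 → ∅
[7] deliver 0→3 → ∅
[8] deliver 3→0 → ∅
[9] deliver 0→2 → N2(part t1 [-])
[10] deliver 2→0 → ∅
[11] propose(0,'r') → N0(coor t3 [-])
[12] deliver 0→2 → N2(part t2 [-])
[13] deliver 2→0 → ∅
[14] deliver 0→3 → ∅
[15] deliver 3→0 → ∅
[16] deliver 1→3 → ∅
[17] recover(3) → N3(part t0 [-])
[18] propose(0,'w') → N0(coor t4 [-])
[19] crash(2) → N2(✗part t2 [-])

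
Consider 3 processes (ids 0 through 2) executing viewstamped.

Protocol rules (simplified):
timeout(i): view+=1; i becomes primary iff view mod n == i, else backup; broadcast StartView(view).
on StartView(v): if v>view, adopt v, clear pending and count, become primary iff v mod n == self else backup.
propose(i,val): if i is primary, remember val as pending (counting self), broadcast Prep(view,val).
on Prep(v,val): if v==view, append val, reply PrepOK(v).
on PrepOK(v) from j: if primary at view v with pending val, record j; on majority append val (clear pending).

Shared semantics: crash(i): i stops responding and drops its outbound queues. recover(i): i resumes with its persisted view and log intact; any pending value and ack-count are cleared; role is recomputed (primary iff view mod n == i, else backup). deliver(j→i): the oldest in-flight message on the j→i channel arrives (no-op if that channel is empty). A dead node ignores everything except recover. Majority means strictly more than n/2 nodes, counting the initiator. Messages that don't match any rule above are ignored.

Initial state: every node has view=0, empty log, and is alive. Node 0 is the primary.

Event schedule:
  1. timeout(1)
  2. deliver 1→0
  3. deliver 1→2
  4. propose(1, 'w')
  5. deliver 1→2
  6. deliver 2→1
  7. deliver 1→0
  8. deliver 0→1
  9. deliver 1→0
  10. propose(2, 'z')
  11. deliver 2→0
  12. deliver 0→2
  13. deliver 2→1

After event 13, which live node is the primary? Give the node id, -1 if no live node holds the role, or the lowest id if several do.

e1 timeout(1): 1[prim,v=1,-]
e2 deliver 1→0: 0[back,v=1,-]
e3 deliver 1→2: 2[back,v=1,-]
e4 propose(1,'w'): ·
e5 deliver 1→2: 2[back,v=1,w]
e6 deliver 2→1: 1[prim,v=1,w]
e7 deliver 1→0: 0[back,v=1,w]
e8 deliver 0→1: ·
e9 deliver 1→0: ·
e10 propose(2,'z'): ·
e11 deliver 2→0: ·
e12 deliver 0→2: ·
e13 deliver 2→1: ·

1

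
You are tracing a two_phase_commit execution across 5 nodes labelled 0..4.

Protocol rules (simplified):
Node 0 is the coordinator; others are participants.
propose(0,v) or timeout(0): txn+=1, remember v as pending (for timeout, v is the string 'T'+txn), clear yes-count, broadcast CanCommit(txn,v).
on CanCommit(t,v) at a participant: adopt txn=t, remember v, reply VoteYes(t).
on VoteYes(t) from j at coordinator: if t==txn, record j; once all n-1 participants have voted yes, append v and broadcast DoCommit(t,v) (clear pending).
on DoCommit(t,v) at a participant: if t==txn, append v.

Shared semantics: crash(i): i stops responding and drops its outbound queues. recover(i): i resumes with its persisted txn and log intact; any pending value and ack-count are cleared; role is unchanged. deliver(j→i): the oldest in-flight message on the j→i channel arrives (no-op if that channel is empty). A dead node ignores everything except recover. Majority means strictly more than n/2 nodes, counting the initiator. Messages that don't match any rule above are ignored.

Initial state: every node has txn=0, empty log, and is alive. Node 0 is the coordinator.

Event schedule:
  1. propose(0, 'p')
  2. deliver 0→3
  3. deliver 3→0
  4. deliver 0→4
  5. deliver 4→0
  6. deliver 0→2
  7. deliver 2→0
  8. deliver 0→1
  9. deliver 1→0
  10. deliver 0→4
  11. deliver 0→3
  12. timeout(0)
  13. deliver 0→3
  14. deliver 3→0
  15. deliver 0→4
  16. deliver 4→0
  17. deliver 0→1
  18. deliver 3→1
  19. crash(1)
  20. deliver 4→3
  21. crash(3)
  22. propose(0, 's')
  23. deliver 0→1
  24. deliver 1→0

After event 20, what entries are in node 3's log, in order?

p

e1 propose(0,'p'): 0[coor,t=1,-]
e2 deliver 0→3: 3[part,t=1,-]
e3 deliver 3→0: ·
e4 deliver 0→4: 4[part,t=1,-]
e5 deliver 4→0: ·
e6 deliver 0→2: 2[part,t=1,-]
e7 deliver 2→0: ·
e8 deliver 0→1: 1[part,t=1,-]
e9 deliver 1→0: 0[coor,t=1,p]
e10 deliver 0→4: 4[part,t=1,p]
e11 deliver 0→3: 3[part,t=1,p]
e12 timeout(0): 0[coor,t=2,p]
e13 deliver 0→3: 3[part,t=2,p]
e14 deliver 3→0: ·
e15 deliver 0→4: 4[part,t=2,p]
e16 deliver 4→0: ·
e17 deliver 0→1: 1[part,t=1,p]
e18 deliver 3→1: ·
e19 crash(1): 1[✗part,t=1,p]
e20 deliver 4→3: ·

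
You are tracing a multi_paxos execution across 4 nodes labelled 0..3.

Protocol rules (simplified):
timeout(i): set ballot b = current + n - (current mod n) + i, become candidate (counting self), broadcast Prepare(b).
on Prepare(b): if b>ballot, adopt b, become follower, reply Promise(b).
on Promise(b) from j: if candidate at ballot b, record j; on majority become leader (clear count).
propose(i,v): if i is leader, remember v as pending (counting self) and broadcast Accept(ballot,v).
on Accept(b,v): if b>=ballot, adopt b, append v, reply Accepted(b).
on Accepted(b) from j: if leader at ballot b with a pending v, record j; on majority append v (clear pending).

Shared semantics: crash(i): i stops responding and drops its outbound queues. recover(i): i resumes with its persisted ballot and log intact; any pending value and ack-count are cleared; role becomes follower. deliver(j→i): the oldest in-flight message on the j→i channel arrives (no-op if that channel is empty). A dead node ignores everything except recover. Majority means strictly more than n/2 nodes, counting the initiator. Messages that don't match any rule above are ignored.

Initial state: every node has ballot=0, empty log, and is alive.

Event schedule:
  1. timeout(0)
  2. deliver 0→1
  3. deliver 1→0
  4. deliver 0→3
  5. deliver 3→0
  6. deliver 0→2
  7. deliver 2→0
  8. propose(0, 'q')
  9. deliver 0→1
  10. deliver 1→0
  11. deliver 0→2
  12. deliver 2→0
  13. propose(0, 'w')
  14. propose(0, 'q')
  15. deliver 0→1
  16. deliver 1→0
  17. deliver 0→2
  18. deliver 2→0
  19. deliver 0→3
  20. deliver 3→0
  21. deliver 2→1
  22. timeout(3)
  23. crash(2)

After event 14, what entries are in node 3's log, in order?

empty

after 1 — timeout(0): n0:cand/b4/[-]
after 2 — deliver 0→1: n1:foll/b4/[-]
after 3 — deliver 1→0: ·
after 4 — deliver 0→3: n3:foll/b4/[-]
after 5 — deliver 3→0: n0:lead/b4/[-]
after 6 — deliver 0→2: n2:foll/b4/[-]
after 7 — deliver 2→0: ·
after 8 — propose(0,'q'): ·
after 9 — deliver 0→1: n1:foll/b4/[q]
after 10 — deliver 1→0: ·
after 11 — deliver 0→2: n2:foll/b4/[q]
after 12 — deliver 2→0: n0:lead/b4/[q]
after 13 — propose(0,'w'): ·
after 14 — propose(0,'q'): ·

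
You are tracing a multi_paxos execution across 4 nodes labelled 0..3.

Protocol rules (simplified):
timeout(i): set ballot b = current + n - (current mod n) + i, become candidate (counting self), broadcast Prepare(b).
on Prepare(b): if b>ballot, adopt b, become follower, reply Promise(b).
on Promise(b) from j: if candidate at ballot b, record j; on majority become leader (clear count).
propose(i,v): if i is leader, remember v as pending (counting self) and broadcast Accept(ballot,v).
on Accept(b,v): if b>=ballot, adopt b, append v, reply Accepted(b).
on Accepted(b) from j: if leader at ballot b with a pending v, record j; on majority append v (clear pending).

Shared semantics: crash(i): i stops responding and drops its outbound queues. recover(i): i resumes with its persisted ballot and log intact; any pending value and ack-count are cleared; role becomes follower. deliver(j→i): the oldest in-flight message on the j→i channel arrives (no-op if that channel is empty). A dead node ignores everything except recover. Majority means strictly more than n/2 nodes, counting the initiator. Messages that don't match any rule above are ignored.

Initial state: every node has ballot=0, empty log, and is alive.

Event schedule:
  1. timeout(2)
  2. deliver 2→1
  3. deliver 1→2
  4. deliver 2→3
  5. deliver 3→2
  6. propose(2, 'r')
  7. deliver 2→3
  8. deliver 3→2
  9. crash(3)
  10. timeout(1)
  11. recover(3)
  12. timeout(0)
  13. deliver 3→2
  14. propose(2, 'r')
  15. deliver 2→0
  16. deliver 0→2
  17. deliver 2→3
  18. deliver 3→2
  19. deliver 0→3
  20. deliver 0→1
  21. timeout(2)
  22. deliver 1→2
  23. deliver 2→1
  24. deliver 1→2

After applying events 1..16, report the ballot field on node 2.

6

1. timeout(2):  <2:cand b6 ->
2. deliver 2→1:  <1:foll b6 ->
3. deliver 1→2:  nop
4. deliver 2→3:  <3:foll b6 ->
5. deliver 3→2:  <2:lead b6 ->
6. propose(2,'r'):  nop
7. deliver 2→3:  <3:foll b6 r>
8. deliver 3→2:  nop
9. crash(3):  <3:✗foll b6 r>
10. timeout(1):  <1:cand b9 ->
11. recover(3):  <3:foll b6 r>
12. timeout(0):  <0:cand b4 ->
13. deliver 3→2:  nop
14. propose(2,'r'):  nop
15. deliver 2→0:  <0:foll b6 ->
16. deliver 0→2:  nop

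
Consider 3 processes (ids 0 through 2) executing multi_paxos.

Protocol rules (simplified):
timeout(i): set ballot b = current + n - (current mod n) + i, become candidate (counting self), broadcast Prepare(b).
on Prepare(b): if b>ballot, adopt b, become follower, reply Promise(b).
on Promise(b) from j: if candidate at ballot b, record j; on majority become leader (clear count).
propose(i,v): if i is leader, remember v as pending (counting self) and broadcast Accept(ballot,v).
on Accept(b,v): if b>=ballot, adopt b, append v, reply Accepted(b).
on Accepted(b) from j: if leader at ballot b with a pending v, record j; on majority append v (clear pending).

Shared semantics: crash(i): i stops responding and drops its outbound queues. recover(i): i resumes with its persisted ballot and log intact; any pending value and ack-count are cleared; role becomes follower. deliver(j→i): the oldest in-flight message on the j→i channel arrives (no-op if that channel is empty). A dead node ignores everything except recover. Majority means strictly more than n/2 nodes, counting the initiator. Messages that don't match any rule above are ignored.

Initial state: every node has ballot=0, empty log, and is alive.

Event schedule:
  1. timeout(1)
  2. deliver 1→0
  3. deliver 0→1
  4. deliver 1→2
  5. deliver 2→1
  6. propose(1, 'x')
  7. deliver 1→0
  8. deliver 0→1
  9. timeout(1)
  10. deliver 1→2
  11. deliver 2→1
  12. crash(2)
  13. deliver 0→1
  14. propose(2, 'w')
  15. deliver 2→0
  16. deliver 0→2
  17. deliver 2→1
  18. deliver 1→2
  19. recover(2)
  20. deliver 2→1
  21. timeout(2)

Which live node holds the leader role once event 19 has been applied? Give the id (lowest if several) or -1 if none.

-1

e1 timeout(1): 1[cand,b=4,-]
e2 deliver 1→0: 0[foll,b=4,-]
e3 deliver 0→1: 1[lead,b=4,-]
e4 deliver 1→2: 2[foll,b=4,-]
e5 deliver 2→1: ·
e6 propose(1,'x'): ·
e7 deliver 1→0: 0[foll,b=4,x]
e8 deliver 0→1: 1[lead,b=4,x]
e9 timeout(1): 1[cand,b=7,x]
e10 deliver 1→2: 2[foll,b=4,x]
e11 deliver 2→1: ·
e12 crash(2): 2[✗foll,b=4,x]
e13 deliver 0→1: ·
e14 propose(2,'w'): ·
e15 deliver 2→0: ·
e16 deliver 0→2: ·
e17 deliver 2→1: ·
e18 deliver 1→2: ·
e19 recover(2): 2[foll,b=4,x]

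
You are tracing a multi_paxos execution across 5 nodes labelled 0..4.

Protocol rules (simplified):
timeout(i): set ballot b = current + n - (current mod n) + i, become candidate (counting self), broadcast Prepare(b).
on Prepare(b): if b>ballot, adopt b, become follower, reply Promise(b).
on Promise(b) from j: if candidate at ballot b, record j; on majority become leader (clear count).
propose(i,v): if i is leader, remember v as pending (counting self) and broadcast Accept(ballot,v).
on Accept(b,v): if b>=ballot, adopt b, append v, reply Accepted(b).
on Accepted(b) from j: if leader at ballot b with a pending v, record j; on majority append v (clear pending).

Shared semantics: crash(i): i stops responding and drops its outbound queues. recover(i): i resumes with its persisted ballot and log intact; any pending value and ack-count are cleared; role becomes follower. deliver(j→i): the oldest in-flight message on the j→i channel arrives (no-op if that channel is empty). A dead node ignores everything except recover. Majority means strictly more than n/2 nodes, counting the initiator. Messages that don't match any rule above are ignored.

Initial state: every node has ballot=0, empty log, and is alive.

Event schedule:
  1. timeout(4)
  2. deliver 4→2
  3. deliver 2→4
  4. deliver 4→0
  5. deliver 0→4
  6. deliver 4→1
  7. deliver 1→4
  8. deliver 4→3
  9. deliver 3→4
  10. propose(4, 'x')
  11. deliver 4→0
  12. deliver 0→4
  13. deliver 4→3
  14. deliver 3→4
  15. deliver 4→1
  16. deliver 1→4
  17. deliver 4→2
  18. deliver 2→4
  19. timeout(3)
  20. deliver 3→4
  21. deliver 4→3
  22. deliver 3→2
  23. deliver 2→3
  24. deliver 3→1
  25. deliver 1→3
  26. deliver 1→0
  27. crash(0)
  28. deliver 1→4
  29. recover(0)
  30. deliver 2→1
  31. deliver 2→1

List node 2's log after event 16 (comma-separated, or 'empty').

empty

step 1 timeout(4): 4={cand,b=9,log=-}
step 2 deliver 4→2: 2={foll,b=9,log=-}
step 3 deliver 2→4: —
step 4 deliver 4→0: 0={foll,b=9,log=-}
step 5 deliver 0→4: 4={lead,b=9,log=-}
step 6 deliver 4→1: 1={foll,b=9,log=-}
step 7 deliver 1→4: —
step 8 deliver 4→3: 3={foll,b=9,log=-}
step 9 deliver 3→4: —
step 10 propose(4,'x'): —
step 11 deliver 4→0: 0={foll,b=9,log=x}
step 12 deliver 0→4: —
step 13 deliver 4→3: 3={foll,b=9,log=x}
step 14 deliver 3→4: 4={lead,b=9,log=x}
step 15 deliver 4→1: 1={foll,b=9,log=x}
step 16 deliver 1→4: —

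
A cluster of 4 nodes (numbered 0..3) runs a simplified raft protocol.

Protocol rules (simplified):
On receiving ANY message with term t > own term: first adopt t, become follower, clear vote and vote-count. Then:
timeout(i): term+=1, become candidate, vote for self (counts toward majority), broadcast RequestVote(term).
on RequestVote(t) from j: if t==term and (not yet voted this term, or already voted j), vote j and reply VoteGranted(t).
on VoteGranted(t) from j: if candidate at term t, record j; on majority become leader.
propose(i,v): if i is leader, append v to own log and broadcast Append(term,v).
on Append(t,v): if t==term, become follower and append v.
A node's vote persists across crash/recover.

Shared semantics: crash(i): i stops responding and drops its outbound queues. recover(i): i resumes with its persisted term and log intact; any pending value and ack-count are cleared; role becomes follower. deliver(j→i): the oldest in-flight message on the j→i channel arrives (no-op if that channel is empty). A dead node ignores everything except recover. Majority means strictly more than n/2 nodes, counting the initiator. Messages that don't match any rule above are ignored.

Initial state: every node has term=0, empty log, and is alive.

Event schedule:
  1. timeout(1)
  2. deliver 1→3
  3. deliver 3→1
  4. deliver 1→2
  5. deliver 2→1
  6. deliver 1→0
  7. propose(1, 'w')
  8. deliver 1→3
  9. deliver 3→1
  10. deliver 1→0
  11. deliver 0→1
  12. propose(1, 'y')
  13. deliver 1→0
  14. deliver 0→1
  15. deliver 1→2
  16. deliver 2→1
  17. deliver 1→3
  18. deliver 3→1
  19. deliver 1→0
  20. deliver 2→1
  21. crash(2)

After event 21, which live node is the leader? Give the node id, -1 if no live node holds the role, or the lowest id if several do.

1. timeout(1):  <1:cand t1 ->
2. deliver 1→3:  <3:foll t1 ->
3. deliver 3→1:  nop
4. deliver 1→2:  <2:foll t1 ->
5. deliver 2→1:  <1:lead t1 ->
6. deliver 1→0:  <0:foll t1 ->
7. propose(1,'w'):  <1:lead t1 w>
8. deliver 1→3:  <3:foll t1 w>
9. deliver 3→1:  nop
10. deliver 1→0:  <0:foll t1 w>
11. deliver 0→1:  nop
12. propose(1,'y'):  <1:lead t1 w,y>
13. deliver 1→0:  <0:foll t1 w,y>
14. deliver 0→1:  nop
15. deliver 1→2:  <2:foll t1 w>
16. deliver 2→1:  nop
17. deliver 1→3:  <3:foll t1 w,y>
18. deliver 3→1:  nop
19. deliver 1→0:  nop
20. deliver 2→1:  nop
21. crash(2):  <2:✗foll t1 w>

1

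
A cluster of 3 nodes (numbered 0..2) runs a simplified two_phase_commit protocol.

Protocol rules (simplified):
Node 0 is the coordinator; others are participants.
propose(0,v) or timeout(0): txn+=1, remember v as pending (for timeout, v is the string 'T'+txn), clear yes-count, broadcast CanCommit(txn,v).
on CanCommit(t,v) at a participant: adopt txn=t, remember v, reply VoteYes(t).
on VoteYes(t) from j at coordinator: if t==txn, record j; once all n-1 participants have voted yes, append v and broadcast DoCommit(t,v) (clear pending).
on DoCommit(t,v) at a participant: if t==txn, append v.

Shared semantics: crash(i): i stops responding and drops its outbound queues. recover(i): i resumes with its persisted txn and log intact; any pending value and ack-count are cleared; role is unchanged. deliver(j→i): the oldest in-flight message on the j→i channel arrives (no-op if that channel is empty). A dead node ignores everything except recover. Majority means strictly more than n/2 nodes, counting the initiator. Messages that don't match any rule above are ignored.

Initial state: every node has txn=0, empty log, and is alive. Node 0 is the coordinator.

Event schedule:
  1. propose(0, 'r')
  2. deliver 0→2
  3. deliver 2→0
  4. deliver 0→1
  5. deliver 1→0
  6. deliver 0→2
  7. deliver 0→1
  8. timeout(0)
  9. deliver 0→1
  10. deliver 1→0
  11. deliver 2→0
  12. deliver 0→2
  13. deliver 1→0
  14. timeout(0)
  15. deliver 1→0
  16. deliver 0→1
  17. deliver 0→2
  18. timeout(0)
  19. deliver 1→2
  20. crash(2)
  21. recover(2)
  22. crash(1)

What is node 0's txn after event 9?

[1] propose(0,'r') → N0(coor t1 [-])
[2] deliver 0→2 → N2(part t1 [-])
[3] deliver 2→0 → ∅
[4] deliver 0→1 → N1(part t1 [-])
[5] deliver 1→0 → N0(coor t1 [r])
[6] deliver 0→2 → N2(part t1 [r])
[7] deliver 0→1 → N1(part t1 [r])
[8] timeout(0) → N0(coor t2 [r])
[9] deliver 0→1 → N1(part t2 [r])

2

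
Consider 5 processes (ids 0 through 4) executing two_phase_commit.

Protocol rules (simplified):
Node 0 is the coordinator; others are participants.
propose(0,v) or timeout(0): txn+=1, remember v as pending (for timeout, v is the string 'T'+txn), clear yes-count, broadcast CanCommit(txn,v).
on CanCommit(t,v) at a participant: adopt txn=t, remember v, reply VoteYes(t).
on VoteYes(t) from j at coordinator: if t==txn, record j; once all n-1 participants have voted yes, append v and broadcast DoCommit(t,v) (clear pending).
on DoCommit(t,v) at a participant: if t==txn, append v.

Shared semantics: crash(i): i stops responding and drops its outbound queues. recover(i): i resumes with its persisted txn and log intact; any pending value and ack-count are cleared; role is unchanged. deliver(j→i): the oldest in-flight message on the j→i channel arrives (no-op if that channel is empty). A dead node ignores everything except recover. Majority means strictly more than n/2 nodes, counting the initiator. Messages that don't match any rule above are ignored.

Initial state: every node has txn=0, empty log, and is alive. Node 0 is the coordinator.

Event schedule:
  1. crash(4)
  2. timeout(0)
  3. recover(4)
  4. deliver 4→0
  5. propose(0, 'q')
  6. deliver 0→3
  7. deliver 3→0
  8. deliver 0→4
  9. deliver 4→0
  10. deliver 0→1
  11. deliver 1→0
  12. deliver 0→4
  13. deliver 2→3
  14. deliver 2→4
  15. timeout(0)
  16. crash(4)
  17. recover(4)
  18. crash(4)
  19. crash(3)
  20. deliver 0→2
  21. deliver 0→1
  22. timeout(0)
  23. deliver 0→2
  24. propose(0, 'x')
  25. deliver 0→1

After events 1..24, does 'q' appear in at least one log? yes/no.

1. crash(4):  <4:✗part t0 ->
2. timeout(0):  <0:coor t1 ->
3. recover(4):  <4:part t0 ->
4. deliver 4→0:  nop
5. propose(0,'q'):  <0:coor t2 ->
6. deliver 0→3:  <3:part t1 ->
7. deliver 3→0:  nop
8. deliver 0→4:  <4:part t1 ->
9. deliver 4→0:  nop
10. deliver 0→1:  <1:part t1 ->
11. deliver 1→0:  nop
12. deliver 0→4:  <4:part t2 ->
13. deliver 2→3:  nop
14. deliver 2→4:  nop
15. timeout(0):  <0:coor t3 ->
16. crash(4):  <4:✗part t2 ->
17. recover(4):  <4:part t2 ->
18. crash(4):  <4:✗part t2 ->
19. crash(3):  <3:✗part t1 ->
20. deliver 0→2:  <2:part t1 ->
21. deliver 0→1:  <1:part t2 ->
22. timeout(0):  <0:coor t4 ->
23. deliver 0→2:  <2:part t2 ->
24. propose(0,'x'):  <0:coor t5 ->

no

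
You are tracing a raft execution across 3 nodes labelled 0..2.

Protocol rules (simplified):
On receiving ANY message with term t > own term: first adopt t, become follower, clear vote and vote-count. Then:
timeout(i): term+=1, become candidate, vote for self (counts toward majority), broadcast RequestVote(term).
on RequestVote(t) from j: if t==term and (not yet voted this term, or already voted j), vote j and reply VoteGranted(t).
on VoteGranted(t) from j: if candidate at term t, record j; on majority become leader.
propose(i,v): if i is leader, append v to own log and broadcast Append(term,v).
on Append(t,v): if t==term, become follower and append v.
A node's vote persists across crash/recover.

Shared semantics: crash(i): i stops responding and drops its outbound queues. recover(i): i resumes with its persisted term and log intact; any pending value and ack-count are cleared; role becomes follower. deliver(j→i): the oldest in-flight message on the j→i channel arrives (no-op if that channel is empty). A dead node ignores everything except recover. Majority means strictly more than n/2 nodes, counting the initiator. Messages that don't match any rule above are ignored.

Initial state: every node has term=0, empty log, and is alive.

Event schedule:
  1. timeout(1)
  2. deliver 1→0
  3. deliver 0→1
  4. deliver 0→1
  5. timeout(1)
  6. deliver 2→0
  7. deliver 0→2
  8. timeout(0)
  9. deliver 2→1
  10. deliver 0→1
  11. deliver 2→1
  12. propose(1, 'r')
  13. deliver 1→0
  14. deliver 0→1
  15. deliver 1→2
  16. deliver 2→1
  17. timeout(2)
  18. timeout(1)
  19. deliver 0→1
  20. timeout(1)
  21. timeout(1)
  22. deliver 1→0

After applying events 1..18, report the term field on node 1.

[1] timeout(1) → N1(cand t1 [-])
[2] deliver 1→0 → N0(foll t1 [-])
[3] deliver 0→1 → N1(lead t1 [-])
[4] deliver 0→1 → ∅
[5] timeout(1) → N1(cand t2 [-])
[6] deliver 2→0 → ∅
[7] deliver 0→2 → ∅
[8] timeout(0) → N0(cand t2 [-])
[9] deliver 2→1 → ∅
[10] deliver 0→1 → ∅
[11] deliver 2→1 → ∅
[12] propose(1,'r') → ∅
[13] deliver 1→0 → ∅
[14] deliver 0→1 → ∅
[15] deliver 1→2 → N2(foll t1 [-])
[16] deliver 2→1 → ∅
[17] timeout(2) → N2(cand t2 [-])
[18] timeout(1) → N1(cand t3 [-])

3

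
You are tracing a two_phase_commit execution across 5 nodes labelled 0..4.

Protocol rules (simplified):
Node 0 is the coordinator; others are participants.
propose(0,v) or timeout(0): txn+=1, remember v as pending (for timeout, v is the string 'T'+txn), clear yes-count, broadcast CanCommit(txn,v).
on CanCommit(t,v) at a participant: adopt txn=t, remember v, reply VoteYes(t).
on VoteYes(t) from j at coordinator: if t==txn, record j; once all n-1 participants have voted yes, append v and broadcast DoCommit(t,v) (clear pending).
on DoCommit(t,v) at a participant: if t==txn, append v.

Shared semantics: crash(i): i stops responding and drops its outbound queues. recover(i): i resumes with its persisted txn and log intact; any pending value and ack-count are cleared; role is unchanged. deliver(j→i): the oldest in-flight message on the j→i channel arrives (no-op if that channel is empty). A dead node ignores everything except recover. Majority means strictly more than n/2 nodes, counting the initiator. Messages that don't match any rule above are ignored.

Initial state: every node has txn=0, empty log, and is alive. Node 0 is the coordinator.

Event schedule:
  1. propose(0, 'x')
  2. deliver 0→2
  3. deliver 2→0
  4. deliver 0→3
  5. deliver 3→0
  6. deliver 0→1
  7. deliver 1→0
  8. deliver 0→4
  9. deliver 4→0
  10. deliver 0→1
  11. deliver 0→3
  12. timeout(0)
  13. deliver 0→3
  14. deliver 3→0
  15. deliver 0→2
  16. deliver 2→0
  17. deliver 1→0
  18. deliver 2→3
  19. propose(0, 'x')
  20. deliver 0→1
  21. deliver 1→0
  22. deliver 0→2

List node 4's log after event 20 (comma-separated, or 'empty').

empty

[1] propose(0,'x') → N0(coor t1 [-])
[2] deliver 0→2 → N2(part t1 [-])
[3] deliver 2→0 → ∅
[4] deliver 0→3 → N3(part t1 [-])
[5] deliver 3→0 → ∅
[6] deliver 0→1 → N1(part t1 [-])
[7] deliver 1→0 → ∅
[8] deliver 0→4 → N4(part t1 [-])
[9] deliver 4→0 → N0(coor t1 [x])
[10] deliver 0→1 → N1(part t1 [x])
[11] deliver 0→3 → N3(part t1 [x])
[12] timeout(0) → N0(coor t2 [x])
[13] deliver 0→3 → N3(part t2 [x])
[14] deliver 3→0 → ∅
[15] deliver 0→2 → N2(part t1 [x])
[16] deliver 2→0 → ∅
[17] deliver 1→0 → ∅
[18] deliver 2→3 → ∅
[19] propose(0,'x') → N0(coor t3 [x])
[20] deliver 0→1 → N1(part t2 [x])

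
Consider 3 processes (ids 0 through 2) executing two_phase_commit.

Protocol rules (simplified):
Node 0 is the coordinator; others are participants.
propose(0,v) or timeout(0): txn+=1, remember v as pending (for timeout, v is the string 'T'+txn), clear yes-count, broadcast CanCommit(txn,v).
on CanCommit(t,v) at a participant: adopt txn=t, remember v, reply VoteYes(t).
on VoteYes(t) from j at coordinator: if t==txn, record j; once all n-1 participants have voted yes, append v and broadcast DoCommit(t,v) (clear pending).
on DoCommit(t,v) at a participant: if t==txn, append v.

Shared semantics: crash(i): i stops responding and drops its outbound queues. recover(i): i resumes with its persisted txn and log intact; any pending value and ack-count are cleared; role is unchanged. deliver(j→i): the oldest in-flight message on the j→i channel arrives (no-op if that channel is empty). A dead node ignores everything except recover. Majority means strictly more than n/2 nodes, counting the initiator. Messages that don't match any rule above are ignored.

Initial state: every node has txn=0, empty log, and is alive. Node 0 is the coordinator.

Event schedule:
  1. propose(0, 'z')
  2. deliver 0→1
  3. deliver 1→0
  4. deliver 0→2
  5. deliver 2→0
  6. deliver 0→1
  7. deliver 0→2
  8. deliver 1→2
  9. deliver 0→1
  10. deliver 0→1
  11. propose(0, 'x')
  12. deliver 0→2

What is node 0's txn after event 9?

[1] propose(0,'z') → N0(coor t1 [-])
[2] deliver 0→1 → N1(part t1 [-])
[3] deliver 1→0 → ∅
[4] deliver 0→2 → N2(part t1 [-])
[5] deliver 2→0 → N0(coor t1 [z])
[6] deliver 0→1 → N1(part t1 [z])
[7] deliver 0→2 → N2(part t1 [z])
[8] deliver 1→2 → ∅
[9] deliver 0→1 → ∅

1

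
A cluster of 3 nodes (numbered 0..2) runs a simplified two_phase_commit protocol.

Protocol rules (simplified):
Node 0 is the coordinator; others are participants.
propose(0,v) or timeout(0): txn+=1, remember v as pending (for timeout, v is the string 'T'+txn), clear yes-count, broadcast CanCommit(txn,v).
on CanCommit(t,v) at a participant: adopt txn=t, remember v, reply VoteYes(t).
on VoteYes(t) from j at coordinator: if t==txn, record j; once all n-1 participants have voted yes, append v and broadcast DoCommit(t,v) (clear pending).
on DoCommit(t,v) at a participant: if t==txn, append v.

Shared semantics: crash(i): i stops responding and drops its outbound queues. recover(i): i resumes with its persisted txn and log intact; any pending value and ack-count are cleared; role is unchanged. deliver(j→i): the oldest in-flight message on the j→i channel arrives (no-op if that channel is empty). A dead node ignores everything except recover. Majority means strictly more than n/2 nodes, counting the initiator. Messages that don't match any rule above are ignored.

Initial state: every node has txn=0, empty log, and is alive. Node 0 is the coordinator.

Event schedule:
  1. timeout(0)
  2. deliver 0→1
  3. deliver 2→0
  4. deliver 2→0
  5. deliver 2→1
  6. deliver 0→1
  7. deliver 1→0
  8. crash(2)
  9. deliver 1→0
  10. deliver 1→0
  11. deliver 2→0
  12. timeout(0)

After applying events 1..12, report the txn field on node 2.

step 1 timeout(0): 0={coor,t=1,log=-}
step 2 deliver 0→1: 1={part,t=1,log=-}
step 3 deliver 2→0: —
step 4 deliver 2→0: —
step 5 deliver 2→1: —
step 6 deliver 0→1: —
step 7 deliver 1→0: —
step 8 crash(2): 2={✗part,t=0,log=-}
step 9 deliver 1→0: —
step 10 deliver 1→0: —
step 11 deliver 2→0: —
step 12 timeout(0): 0={coor,t=2,log=-}

0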